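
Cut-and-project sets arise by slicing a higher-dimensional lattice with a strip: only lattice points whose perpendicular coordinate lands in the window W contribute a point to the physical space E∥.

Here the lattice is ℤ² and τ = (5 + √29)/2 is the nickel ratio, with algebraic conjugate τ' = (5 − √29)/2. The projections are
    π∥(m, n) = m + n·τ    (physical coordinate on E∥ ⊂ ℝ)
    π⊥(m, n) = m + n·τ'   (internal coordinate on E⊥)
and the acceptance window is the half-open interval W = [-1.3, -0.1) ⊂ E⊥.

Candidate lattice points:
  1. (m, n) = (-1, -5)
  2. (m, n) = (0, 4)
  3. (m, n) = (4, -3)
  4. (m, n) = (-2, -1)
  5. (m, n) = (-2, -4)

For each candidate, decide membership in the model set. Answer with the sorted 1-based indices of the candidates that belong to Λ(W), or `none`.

τ' = (5−√29)/2 ≈ -0.1926.
#1 (-1,-5): internal coord -1 + (-5)·τ' = -0.0371; -0.0371 ∉ [-1.3, -0.1) → out
#2 (0,4): internal coord 0 + (4)·τ' = -0.7703; -0.7703 ∈ [-1.3, -0.1) → IN Λ
#3 (4,-3): internal coord 4 + (-3)·τ' = +4.5777; +4.5777 ∉ [-1.3, -0.1) → out
#4 (-2,-1): internal coord -2 + (-1)·τ' = -1.8074; -1.8074 ∉ [-1.3, -0.1) → out
#5 (-2,-4): internal coord -2 + (-4)·τ' = -1.2297; -1.2297 ∈ [-1.3, -0.1) → IN Λ

2, 5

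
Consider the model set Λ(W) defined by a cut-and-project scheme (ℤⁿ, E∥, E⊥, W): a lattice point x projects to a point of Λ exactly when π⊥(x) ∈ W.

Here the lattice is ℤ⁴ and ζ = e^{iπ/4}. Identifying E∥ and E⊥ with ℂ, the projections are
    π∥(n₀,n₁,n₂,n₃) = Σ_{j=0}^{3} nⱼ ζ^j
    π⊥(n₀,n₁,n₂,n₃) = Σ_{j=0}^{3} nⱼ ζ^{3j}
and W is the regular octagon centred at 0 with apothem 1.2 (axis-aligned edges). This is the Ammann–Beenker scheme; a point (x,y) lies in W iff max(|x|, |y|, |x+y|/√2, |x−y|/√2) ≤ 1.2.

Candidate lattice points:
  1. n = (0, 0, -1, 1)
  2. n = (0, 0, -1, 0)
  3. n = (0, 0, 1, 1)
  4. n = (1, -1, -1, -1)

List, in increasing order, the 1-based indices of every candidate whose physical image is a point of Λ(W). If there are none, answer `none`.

π⊥(n) = n₀ + n₁ζ³ + n₂ζ⁶ + n₃ζ⁹ where ζ = e^{iπ/4}.
#1 (0, 0, -1, 1): internal (0.7071, 1.7071); octagon support 1.7071 vs apothem 1.2 → ∉ W
#2 (0, 0, -1, 0): internal (0.0000, 1.0000); octagon support 1.0000 vs apothem 1.2 → ∈ W
#3 (0, 0, 1, 1): internal (0.7071, -0.2929); octagon support 0.7071 vs apothem 1.2 → ∈ W
#4 (1, -1, -1, -1): internal (1.0000, -0.4142); octagon support 1.0000 vs apothem 1.2 → ∈ W

2, 3, 4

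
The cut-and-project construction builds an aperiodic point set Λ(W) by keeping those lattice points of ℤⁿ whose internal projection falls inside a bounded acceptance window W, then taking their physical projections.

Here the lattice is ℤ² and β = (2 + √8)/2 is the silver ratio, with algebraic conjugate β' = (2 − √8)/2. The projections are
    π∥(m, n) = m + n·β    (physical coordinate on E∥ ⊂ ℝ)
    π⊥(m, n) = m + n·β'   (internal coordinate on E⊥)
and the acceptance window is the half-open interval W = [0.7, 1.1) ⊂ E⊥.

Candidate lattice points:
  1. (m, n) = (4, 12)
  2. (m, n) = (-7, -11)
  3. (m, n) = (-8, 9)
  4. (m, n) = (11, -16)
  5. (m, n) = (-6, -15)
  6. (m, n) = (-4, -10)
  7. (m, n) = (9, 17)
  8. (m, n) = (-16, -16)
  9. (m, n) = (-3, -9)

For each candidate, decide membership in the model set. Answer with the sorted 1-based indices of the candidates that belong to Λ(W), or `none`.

9

Numerically β ≈ 2.414214 and β' = −1/β ≈ -0.414214.
candidate 1: (m,n)=(4,12) → π∥ = 4+12·β ≈ 32.970563, π⊥ = 4+12·β' ≈ -0.970563 ∉ [0.7, 1.1) ⇒ out
candidate 2: (m,n)=(-7,-11) → π∥ = -7-11·β ≈ -33.556349, π⊥ = -7-11·β' ≈ -2.443651 ∉ [0.7, 1.1) ⇒ out
candidate 3: (m,n)=(-8,9) → π∥ = -8+9·β ≈ 13.727922, π⊥ = -8+9·β' ≈ -11.727922 ∉ [0.7, 1.1) ⇒ out
candidate 4: (m,n)=(11,-16) → π∥ = 11-16·β ≈ -27.627417, π⊥ = 11-16·β' ≈ 17.627417 ∉ [0.7, 1.1) ⇒ out
candidate 5: (m,n)=(-6,-15) → π∥ = -6-15·β ≈ -42.213203, π⊥ = -6-15·β' ≈ 0.213203 ∉ [0.7, 1.1) ⇒ out
candidate 6: (m,n)=(-4,-10) → π∥ = -4-10·β ≈ -28.142136, π⊥ = -4-10·β' ≈ 0.142136 ∉ [0.7, 1.1) ⇒ out
candidate 7: (m,n)=(9,17) → π∥ = 9+17·β ≈ 50.041631, π⊥ = 9+17·β' ≈ 1.958369 ∉ [0.7, 1.1) ⇒ out
candidate 8: (m,n)=(-16,-16) → π∥ = -16-16·β ≈ -54.627417, π⊥ = -16-16·β' ≈ -9.372583 ∉ [0.7, 1.1) ⇒ out
candidate 9: (m,n)=(-3,-9) → π∥ = -3-9·β ≈ -24.727922, π⊥ = -3-9·β' ≈ 0.727922 ∈ [0.7, 1.1) ⇒ IN Λ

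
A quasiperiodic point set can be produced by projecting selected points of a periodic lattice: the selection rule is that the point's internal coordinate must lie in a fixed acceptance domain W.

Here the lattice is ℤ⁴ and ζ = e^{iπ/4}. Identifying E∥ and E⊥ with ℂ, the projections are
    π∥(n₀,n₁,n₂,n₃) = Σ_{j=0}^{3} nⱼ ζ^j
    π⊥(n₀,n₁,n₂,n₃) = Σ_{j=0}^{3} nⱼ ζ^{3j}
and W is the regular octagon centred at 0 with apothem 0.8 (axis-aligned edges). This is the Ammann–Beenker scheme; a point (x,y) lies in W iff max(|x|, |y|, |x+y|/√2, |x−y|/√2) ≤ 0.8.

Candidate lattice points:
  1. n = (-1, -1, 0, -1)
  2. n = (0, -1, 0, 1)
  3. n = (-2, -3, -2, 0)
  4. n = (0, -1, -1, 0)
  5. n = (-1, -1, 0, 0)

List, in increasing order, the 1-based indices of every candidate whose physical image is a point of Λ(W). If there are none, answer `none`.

With ζ = e^{iπ/4} the internal vectors are ζ^0,ζ^3,ζ^6,ζ^9.
#1 (-1, -1, 0, -1): internal (-1.00000, -1.41421); octagon support 1.70711 vs apothem 0.8 → ∉ W
#2 (0, -1, 0, 1): internal (1.41421, 0.00000); octagon support 1.41421 vs apothem 0.8 → ∉ W
#3 (-2, -3, -2, 0): internal (0.12132, -0.12132); octagon support 0.17157 vs apothem 0.8 → ∈ W
#4 (0, -1, -1, 0): internal (0.70711, 0.29289); octagon support 0.70711 vs apothem 0.8 → ∈ W
#5 (-1, -1, 0, 0): internal (-0.29289, -0.70711); octagon support 0.70711 vs apothem 0.8 → ∈ W

3, 4, 5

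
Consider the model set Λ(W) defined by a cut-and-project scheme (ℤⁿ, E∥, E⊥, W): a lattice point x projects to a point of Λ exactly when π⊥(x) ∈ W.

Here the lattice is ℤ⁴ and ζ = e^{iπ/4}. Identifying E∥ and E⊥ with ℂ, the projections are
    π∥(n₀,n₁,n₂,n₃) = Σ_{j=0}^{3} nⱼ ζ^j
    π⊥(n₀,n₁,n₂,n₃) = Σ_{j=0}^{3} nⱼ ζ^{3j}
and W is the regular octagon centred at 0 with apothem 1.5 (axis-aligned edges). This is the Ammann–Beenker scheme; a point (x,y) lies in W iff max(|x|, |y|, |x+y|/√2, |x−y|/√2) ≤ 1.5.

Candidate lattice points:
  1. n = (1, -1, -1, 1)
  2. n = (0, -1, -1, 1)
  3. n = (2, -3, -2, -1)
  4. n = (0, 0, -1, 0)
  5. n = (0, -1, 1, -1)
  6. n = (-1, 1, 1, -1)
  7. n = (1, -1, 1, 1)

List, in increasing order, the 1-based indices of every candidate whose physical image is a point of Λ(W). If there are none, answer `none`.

4

With ζ = e^{iπ/4} the internal vectors are ζ^0,ζ^3,ζ^6,ζ^9.
#1 (1, -1, -1, 1): internal (2.41421, 1.00000); octagon support 2.41421 vs apothem 1.5 → ∉ W
#2 (0, -1, -1, 1): internal (1.41421, 1.00000); octagon support 1.70711 vs apothem 1.5 → ∉ W
#3 (2, -3, -2, -1): internal (3.41421, -0.82843); octagon support 3.41421 vs apothem 1.5 → ∉ W
#4 (0, 0, -1, 0): internal (0.00000, 1.00000); octagon support 1.00000 vs apothem 1.5 → ∈ W
#5 (0, -1, 1, -1): internal (0.00000, -2.41421); octagon support 2.41421 vs apothem 1.5 → ∉ W
#6 (-1, 1, 1, -1): internal (-2.41421, -1.00000); octagon support 2.41421 vs apothem 1.5 → ∉ W
#7 (1, -1, 1, 1): internal (2.41421, -1.00000); octagon support 2.41421 vs apothem 1.5 → ∉ W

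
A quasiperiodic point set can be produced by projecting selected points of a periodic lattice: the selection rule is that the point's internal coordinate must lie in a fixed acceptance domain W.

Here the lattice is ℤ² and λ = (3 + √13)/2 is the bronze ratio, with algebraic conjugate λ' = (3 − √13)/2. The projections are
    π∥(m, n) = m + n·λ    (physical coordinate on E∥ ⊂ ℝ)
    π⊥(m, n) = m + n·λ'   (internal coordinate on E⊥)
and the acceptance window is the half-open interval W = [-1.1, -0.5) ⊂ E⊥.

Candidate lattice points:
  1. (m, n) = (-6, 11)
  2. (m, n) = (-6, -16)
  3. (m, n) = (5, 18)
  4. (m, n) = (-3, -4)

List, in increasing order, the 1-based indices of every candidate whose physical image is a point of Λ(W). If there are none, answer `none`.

none

λ' = (3−√13)/2 ≈ -0.3028.
#1 (-6,11): internal coord -6 + (11)·λ' = -9.3305; -9.3305 ∉ [-1.1, -0.5) → out
#2 (-6,-16): internal coord -6 + (-16)·λ' = -1.1556; -1.1556 ∉ [-1.1, -0.5) → out
#3 (5,18): internal coord 5 + (18)·λ' = -0.4500; -0.4500 ∉ [-1.1, -0.5) → out
#4 (-3,-4): internal coord -3 + (-4)·λ' = -1.7889; -1.7889 ∉ [-1.1, -0.5) → out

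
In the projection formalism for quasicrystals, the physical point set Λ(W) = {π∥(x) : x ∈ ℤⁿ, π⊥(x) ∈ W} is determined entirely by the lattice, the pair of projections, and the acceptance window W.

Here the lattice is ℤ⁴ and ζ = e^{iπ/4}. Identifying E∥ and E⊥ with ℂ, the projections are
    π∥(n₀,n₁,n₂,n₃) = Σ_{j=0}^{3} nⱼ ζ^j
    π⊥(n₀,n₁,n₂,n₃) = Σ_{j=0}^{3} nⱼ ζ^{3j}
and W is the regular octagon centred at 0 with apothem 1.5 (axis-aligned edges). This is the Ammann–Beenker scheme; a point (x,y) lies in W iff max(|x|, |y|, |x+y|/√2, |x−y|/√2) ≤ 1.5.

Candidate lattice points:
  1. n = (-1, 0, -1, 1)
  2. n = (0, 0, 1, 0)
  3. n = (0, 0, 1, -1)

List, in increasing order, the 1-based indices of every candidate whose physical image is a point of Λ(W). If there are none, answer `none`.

2

π⊥(n) = n₀ + n₁ζ³ + n₂ζ⁶ + n₃ζ⁹ where ζ = e^{iπ/4}.
#1 (-1, 0, -1, 1): internal (-0.29289, 1.70711); octagon support 1.70711 vs apothem 1.5 → ∉ W
#2 (0, 0, 1, 0): internal (0.00000, -1.00000); octagon support 1.00000 vs apothem 1.5 → ∈ W
#3 (0, 0, 1, -1): internal (-0.70711, -1.70711); octagon support 1.70711 vs apothem 1.5 → ∉ W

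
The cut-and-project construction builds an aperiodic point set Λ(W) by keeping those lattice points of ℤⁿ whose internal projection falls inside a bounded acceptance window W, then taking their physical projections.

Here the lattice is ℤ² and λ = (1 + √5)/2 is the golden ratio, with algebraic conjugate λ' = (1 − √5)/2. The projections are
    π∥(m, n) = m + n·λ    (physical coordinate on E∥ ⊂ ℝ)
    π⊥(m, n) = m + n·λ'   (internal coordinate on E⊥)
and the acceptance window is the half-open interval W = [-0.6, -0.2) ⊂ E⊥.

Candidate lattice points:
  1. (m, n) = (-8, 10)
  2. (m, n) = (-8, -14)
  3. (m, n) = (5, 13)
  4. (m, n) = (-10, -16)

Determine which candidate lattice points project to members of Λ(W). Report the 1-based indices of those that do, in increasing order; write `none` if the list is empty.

Numerically λ ≈ 1.61803 and λ' = −1/λ ≈ -0.61803.
candidate 1: (m,n)=(-8,10) → π∥ = -8+10·λ ≈ 8.18034, π⊥ = -8+10·λ' ≈ -14.18034 ∉ [-0.6, -0.2) ⇒ out
candidate 2: (m,n)=(-8,-14) → π∥ = -8-14·λ ≈ -30.65248, π⊥ = -8-14·λ' ≈ 0.65248 ∉ [-0.6, -0.2) ⇒ out
candidate 3: (m,n)=(5,13) → π∥ = 5+13·λ ≈ 26.03444, π⊥ = 5+13·λ' ≈ -3.03444 ∉ [-0.6, -0.2) ⇒ out
candidate 4: (m,n)=(-10,-16) → π∥ = -10-16·λ ≈ -35.88854, π⊥ = -10-16·λ' ≈ -0.11146 ∉ [-0.6, -0.2) ⇒ out

none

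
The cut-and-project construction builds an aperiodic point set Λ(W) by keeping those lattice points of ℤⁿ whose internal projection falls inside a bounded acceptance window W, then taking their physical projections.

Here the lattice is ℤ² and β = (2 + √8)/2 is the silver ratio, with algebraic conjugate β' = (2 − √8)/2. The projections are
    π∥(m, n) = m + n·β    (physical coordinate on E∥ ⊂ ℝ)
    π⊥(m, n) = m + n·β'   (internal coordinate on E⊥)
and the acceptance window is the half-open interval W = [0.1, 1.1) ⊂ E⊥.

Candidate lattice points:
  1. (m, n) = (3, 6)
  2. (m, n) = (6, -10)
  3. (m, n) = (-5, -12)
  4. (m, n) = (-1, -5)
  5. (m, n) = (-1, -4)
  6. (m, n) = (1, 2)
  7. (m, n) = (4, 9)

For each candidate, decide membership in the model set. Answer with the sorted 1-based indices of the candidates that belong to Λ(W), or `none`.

1, 4, 5, 6, 7

Numerically β ≈ 2.41421 and β' = −1/β ≈ -0.41421.
#1 (3,6): internal coord 3 + (6)·β' = +0.51472; +0.51472 ∈ [0.1, 1.1) → IN Λ
#2 (6,-10): internal coord 6 + (-10)·β' = +10.14214; +10.14214 ∉ [0.1, 1.1) → out
#3 (-5,-12): internal coord -5 + (-12)·β' = -0.02944; -0.02944 ∉ [0.1, 1.1) → out
#4 (-1,-5): internal coord -1 + (-5)·β' = +1.07107; +1.07107 ∈ [0.1, 1.1) → IN Λ
#5 (-1,-4): internal coord -1 + (-4)·β' = +0.65685; +0.65685 ∈ [0.1, 1.1) → IN Λ
#6 (1,2): internal coord 1 + (2)·β' = +0.17157; +0.17157 ∈ [0.1, 1.1) → IN Λ
#7 (4,9): internal coord 4 + (9)·β' = +0.27208; +0.27208 ∈ [0.1, 1.1) → IN Λ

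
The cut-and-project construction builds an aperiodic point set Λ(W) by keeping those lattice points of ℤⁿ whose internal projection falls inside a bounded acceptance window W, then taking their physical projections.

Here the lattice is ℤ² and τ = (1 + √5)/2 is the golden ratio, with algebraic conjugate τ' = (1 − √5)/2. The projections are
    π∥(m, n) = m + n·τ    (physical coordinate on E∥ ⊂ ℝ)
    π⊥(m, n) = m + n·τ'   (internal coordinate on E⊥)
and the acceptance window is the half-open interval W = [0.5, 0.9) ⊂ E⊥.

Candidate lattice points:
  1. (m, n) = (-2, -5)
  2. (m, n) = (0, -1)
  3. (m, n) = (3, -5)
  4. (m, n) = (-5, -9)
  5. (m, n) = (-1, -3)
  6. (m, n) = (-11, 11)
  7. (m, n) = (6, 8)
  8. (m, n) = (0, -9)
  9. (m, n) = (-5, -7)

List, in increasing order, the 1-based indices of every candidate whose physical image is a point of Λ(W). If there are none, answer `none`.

Numerically τ ≈ 1.61803 and τ' = −1/τ ≈ -0.61803.
[1] lift (-2,-5): star map gives 1.09017; window check 0.5 ≤ 1.09017 < 0.9 is false → out
[2] lift (0,-1): star map gives 0.61803; window check 0.5 ≤ 0.61803 < 0.9 is true → IN Λ
[3] lift (3,-5): star map gives 6.09017; window check 0.5 ≤ 6.09017 < 0.9 is false → out
[4] lift (-5,-9): star map gives 0.56231; window check 0.5 ≤ 0.56231 < 0.9 is true → IN Λ
[5] lift (-1,-3): star map gives 0.85410; window check 0.5 ≤ 0.85410 < 0.9 is true → IN Λ
[6] lift (-11,11): star map gives -17.79837; window check 0.5 ≤ -17.79837 < 0.9 is false → out
[7] lift (6,8): star map gives 1.05573; window check 0.5 ≤ 1.05573 < 0.9 is false → out
[8] lift (0,-9): star map gives 5.56231; window check 0.5 ≤ 5.56231 < 0.9 is false → out
[9] lift (-5,-7): star map gives -0.67376; window check 0.5 ≤ -0.67376 < 0.9 is false → out

2, 4, 5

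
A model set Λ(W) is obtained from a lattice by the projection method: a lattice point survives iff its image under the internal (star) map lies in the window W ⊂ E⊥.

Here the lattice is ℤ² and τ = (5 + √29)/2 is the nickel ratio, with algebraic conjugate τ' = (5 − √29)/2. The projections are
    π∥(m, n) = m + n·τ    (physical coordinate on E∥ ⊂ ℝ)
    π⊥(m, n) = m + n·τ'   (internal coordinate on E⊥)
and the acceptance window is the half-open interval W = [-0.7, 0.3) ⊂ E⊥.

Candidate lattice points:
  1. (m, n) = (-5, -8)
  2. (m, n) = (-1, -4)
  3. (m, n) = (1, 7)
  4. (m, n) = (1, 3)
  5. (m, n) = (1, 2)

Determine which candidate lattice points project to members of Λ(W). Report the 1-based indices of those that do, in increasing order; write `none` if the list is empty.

2, 3

τ' = (5−√29)/2 ≈ -0.1926.
[1] lift (-5,-8): star map gives -3.4593; window check -0.7 ≤ -3.4593 < 0.3 is false → out
[2] lift (-1,-4): star map gives -0.2297; window check -0.7 ≤ -0.2297 < 0.3 is true → IN Λ
[3] lift (1,7): star map gives -0.3481; window check -0.7 ≤ -0.3481 < 0.3 is true → IN Λ
[4] lift (1,3): star map gives 0.4223; window check -0.7 ≤ 0.4223 < 0.3 is false → out
[5] lift (1,2): star map gives 0.6148; window check -0.7 ≤ 0.6148 < 0.3 is false → out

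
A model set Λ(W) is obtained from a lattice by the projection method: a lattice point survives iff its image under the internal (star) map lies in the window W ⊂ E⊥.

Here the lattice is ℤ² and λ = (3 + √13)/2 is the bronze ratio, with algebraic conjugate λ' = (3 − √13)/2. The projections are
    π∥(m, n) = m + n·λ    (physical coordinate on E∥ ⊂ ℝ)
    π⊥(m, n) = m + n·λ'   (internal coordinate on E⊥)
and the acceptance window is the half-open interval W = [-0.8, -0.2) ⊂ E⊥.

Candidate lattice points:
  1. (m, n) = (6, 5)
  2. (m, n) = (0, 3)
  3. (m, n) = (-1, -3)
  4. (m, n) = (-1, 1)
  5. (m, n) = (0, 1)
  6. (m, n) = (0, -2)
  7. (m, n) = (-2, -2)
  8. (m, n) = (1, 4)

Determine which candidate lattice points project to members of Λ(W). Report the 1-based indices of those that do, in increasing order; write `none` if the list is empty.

5, 8

Compute λ' = (3−√13)/2 = -0.302776, so π⊥(m,n) = m -0.302776·n.
#1 (6,5): internal coord 6 + (5)·λ' = +4.486122; +4.486122 ∉ [-0.8, -0.2) → out
#2 (0,3): internal coord 0 + (3)·λ' = -0.908327; -0.908327 ∉ [-0.8, -0.2) → out
#3 (-1,-3): internal coord -1 + (-3)·λ' = -0.091673; -0.091673 ∉ [-0.8, -0.2) → out
#4 (-1,1): internal coord -1 + (1)·λ' = -1.302776; -1.302776 ∉ [-0.8, -0.2) → out
#5 (0,1): internal coord 0 + (1)·λ' = -0.302776; -0.302776 ∈ [-0.8, -0.2) → IN Λ
#6 (0,-2): internal coord 0 + (-2)·λ' = +0.605551; +0.605551 ∉ [-0.8, -0.2) → out
#7 (-2,-2): internal coord -2 + (-2)·λ' = -1.394449; -1.394449 ∉ [-0.8, -0.2) → out
#8 (1,4): internal coord 1 + (4)·λ' = -0.211103; -0.211103 ∈ [-0.8, -0.2) → IN Λ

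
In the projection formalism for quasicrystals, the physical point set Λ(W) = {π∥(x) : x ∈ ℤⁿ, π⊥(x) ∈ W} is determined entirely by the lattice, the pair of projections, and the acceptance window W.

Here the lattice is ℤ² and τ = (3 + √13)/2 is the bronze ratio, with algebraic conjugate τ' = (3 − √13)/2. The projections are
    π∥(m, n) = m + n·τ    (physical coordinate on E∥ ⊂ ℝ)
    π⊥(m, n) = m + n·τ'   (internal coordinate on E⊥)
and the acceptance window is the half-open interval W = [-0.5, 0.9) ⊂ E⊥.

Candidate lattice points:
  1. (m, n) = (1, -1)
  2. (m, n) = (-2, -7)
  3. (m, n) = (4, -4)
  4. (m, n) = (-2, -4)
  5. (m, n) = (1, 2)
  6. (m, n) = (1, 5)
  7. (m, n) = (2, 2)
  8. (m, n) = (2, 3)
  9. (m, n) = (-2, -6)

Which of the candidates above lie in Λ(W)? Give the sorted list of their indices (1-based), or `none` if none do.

2, 5, 9

τ' = (3−√13)/2 ≈ -0.3028.
#1 (1,-1): internal coord 1 + (-1)·τ' = +1.3028; +1.3028 ∉ [-0.5, 0.9) → out
#2 (-2,-7): internal coord -2 + (-7)·τ' = +0.1194; +0.1194 ∈ [-0.5, 0.9) → IN Λ
#3 (4,-4): internal coord 4 + (-4)·τ' = +5.2111; +5.2111 ∉ [-0.5, 0.9) → out
#4 (-2,-4): internal coord -2 + (-4)·τ' = -0.7889; -0.7889 ∉ [-0.5, 0.9) → out
#5 (1,2): internal coord 1 + (2)·τ' = +0.3944; +0.3944 ∈ [-0.5, 0.9) → IN Λ
#6 (1,5): internal coord 1 + (5)·τ' = -0.5139; -0.5139 ∉ [-0.5, 0.9) → out
#7 (2,2): internal coord 2 + (2)·τ' = +1.3944; +1.3944 ∉ [-0.5, 0.9) → out
#8 (2,3): internal coord 2 + (3)·τ' = +1.0917; +1.0917 ∉ [-0.5, 0.9) → out
#9 (-2,-6): internal coord -2 + (-6)·τ' = -0.1833; -0.1833 ∈ [-0.5, 0.9) → IN Λ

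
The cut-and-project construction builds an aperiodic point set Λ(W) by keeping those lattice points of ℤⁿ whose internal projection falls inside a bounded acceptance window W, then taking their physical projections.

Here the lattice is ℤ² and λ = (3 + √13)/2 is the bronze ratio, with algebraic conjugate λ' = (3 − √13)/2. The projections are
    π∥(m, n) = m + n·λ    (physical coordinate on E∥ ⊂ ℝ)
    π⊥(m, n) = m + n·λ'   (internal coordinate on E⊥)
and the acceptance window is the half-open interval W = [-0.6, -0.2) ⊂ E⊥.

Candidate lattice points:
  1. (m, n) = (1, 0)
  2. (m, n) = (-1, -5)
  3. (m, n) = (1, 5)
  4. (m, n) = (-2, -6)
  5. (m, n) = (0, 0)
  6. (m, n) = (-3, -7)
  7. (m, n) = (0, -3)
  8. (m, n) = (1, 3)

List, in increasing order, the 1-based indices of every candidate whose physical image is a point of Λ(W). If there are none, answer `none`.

3

Compute λ' = (3−√13)/2 = -0.30278, so π⊥(m,n) = m -0.30278·n.
candidate 1: (m,n)=(1,0) → π∥ = 1+0·λ ≈ 1.00000, π⊥ = 1+0·λ' ≈ 1.00000 ∉ [-0.6, -0.2) ⇒ out
candidate 2: (m,n)=(-1,-5) → π∥ = -1-5·λ ≈ -17.51388, π⊥ = -1-5·λ' ≈ 0.51388 ∉ [-0.6, -0.2) ⇒ out
candidate 3: (m,n)=(1,5) → π∥ = 1+5·λ ≈ 17.51388, π⊥ = 1+5·λ' ≈ -0.51388 ∈ [-0.6, -0.2) ⇒ IN Λ
candidate 4: (m,n)=(-2,-6) → π∥ = -2-6·λ ≈ -21.81665, π⊥ = -2-6·λ' ≈ -0.18335 ∉ [-0.6, -0.2) ⇒ out
candidate 5: (m,n)=(0,0) → π∥ = 0+0·λ ≈ 0.00000, π⊥ = 0+0·λ' ≈ 0.00000 ∉ [-0.6, -0.2) ⇒ out
candidate 6: (m,n)=(-3,-7) → π∥ = -3-7·λ ≈ -26.11943, π⊥ = -3-7·λ' ≈ -0.88057 ∉ [-0.6, -0.2) ⇒ out
candidate 7: (m,n)=(0,-3) → π∥ = 0-3·λ ≈ -9.90833, π⊥ = 0-3·λ' ≈ 0.90833 ∉ [-0.6, -0.2) ⇒ out
candidate 8: (m,n)=(1,3) → π∥ = 1+3·λ ≈ 10.90833, π⊥ = 1+3·λ' ≈ 0.09167 ∉ [-0.6, -0.2) ⇒ out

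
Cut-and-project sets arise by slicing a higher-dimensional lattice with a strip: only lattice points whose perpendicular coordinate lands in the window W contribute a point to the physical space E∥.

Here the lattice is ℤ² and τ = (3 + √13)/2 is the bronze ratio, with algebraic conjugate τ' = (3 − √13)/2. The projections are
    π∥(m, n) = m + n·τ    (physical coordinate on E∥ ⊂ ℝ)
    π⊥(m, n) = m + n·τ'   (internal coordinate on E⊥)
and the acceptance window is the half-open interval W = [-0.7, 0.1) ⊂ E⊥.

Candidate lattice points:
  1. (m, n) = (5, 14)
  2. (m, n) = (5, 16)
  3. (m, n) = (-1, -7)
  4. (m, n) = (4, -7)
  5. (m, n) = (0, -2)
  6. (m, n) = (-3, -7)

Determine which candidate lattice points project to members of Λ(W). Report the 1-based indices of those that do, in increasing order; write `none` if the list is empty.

Compute τ' = (3−√13)/2 = -0.30278, so π⊥(m,n) = m -0.30278·n.
candidate 1: (m,n)=(5,14) → π∥ = 5+14·τ ≈ 51.23886, π⊥ = 5+14·τ' ≈ 0.76114 ∉ [-0.7, 0.1) ⇒ out
candidate 2: (m,n)=(5,16) → π∥ = 5+16·τ ≈ 57.84441, π⊥ = 5+16·τ' ≈ 0.15559 ∉ [-0.7, 0.1) ⇒ out
candidate 3: (m,n)=(-1,-7) → π∥ = -1-7·τ ≈ -24.11943, π⊥ = -1-7·τ' ≈ 1.11943 ∉ [-0.7, 0.1) ⇒ out
candidate 4: (m,n)=(4,-7) → π∥ = 4-7·τ ≈ -19.11943, π⊥ = 4-7·τ' ≈ 6.11943 ∉ [-0.7, 0.1) ⇒ out
candidate 5: (m,n)=(0,-2) → π∥ = 0-2·τ ≈ -6.60555, π⊥ = 0-2·τ' ≈ 0.60555 ∉ [-0.7, 0.1) ⇒ out
candidate 6: (m,n)=(-3,-7) → π∥ = -3-7·τ ≈ -26.11943, π⊥ = -3-7·τ' ≈ -0.88057 ∉ [-0.7, 0.1) ⇒ out

none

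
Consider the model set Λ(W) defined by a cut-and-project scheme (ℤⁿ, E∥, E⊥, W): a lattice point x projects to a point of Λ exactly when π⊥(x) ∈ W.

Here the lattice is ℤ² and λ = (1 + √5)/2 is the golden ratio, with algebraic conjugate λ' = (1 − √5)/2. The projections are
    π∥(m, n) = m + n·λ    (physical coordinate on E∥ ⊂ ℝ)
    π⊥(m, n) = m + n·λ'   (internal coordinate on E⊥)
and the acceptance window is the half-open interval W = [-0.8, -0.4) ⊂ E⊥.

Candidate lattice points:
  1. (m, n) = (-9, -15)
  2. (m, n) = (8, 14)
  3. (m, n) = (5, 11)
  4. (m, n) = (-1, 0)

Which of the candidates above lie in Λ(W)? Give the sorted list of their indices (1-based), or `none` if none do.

Compute λ' = (1−√5)/2 = -0.618034, so π⊥(m,n) = m -0.618034·n.
candidate 1: (m,n)=(-9,-15) → π∥ = -9-15·λ ≈ -33.270510, π⊥ = -9-15·λ' ≈ 0.270510 ∉ [-0.8, -0.4) ⇒ out
candidate 2: (m,n)=(8,14) → π∥ = 8+14·λ ≈ 30.652476, π⊥ = 8+14·λ' ≈ -0.652476 ∈ [-0.8, -0.4) ⇒ IN Λ
candidate 3: (m,n)=(5,11) → π∥ = 5+11·λ ≈ 22.798374, π⊥ = 5+11·λ' ≈ -1.798374 ∉ [-0.8, -0.4) ⇒ out
candidate 4: (m,n)=(-1,0) → π∥ = -1+0·λ ≈ -1.000000, π⊥ = -1+0·λ' ≈ -1.000000 ∉ [-0.8, -0.4) ⇒ out

2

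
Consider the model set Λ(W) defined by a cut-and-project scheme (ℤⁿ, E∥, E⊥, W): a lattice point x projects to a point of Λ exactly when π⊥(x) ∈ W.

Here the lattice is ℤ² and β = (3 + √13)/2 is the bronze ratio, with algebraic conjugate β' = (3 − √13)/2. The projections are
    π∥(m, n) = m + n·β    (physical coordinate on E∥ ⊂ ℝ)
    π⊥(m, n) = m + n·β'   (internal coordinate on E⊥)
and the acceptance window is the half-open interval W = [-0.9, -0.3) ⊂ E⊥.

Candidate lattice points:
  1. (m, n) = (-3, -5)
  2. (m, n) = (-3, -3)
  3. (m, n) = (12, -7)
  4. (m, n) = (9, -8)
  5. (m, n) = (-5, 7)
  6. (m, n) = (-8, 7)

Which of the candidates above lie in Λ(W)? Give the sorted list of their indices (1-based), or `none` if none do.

none

β' = (3−√13)/2 ≈ -0.302776.
#1 (-3,-5): internal coord -3 + (-5)·β' = -1.486122; -1.486122 ∉ [-0.9, -0.3) → out
#2 (-3,-3): internal coord -3 + (-3)·β' = -2.091673; -2.091673 ∉ [-0.9, -0.3) → out
#3 (12,-7): internal coord 12 + (-7)·β' = +14.119429; +14.119429 ∉ [-0.9, -0.3) → out
#4 (9,-8): internal coord 9 + (-8)·β' = +11.422205; +11.422205 ∉ [-0.9, -0.3) → out
#5 (-5,7): internal coord -5 + (7)·β' = -7.119429; -7.119429 ∉ [-0.9, -0.3) → out
#6 (-8,7): internal coord -8 + (7)·β' = -10.119429; -10.119429 ∉ [-0.9, -0.3) → out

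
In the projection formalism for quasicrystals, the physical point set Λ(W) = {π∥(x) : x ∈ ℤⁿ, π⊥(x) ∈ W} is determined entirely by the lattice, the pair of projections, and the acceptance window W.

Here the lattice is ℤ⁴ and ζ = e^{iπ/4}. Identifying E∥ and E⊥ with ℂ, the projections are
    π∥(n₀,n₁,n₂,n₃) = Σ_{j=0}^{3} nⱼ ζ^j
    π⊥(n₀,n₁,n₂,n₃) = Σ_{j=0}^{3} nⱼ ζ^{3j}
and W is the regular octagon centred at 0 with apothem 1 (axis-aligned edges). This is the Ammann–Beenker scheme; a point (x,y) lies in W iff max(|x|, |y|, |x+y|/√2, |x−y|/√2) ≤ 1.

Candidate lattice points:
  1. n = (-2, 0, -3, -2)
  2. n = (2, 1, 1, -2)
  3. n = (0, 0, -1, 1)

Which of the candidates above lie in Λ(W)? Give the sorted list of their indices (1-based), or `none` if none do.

π⊥(n) = n₀ + n₁ζ³ + n₂ζ⁶ + n₃ζ⁹ where ζ = e^{iπ/4}.
candidate 1: n = (-2, 0, -3, -2) → π⊥ ≈ (-3.4142, +1.5858); max(|x|,|y|,|x±y|/√2) = 3.5355 > 1 ⇒ ∉ W
candidate 2: n = (2, 1, 1, -2) → π⊥ ≈ (-0.1213, -1.7071); max(|x|,|y|,|x±y|/√2) = 1.7071 > 1 ⇒ ∉ W
candidate 3: n = (0, 0, -1, 1) → π⊥ ≈ (+0.7071, +1.7071); max(|x|,|y|,|x±y|/√2) = 1.7071 > 1 ⇒ ∉ W

none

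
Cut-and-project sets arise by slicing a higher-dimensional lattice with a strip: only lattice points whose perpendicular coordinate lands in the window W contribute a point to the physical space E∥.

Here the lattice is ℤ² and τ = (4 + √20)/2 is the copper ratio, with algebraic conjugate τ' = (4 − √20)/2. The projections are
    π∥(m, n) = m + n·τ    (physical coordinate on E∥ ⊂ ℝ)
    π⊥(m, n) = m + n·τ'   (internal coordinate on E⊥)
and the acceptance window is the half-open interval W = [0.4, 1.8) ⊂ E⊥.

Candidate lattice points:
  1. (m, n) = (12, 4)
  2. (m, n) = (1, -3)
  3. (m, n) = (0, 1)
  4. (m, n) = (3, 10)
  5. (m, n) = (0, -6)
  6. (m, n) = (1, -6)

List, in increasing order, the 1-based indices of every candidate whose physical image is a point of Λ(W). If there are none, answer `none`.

2, 4, 5

Numerically τ ≈ 4.236068 and τ' = −1/τ ≈ -0.236068.
candidate 1: (m,n)=(12,4) → π∥ = 12+4·τ ≈ 28.944272, π⊥ = 12+4·τ' ≈ 11.055728 ∉ [0.4, 1.8) ⇒ out
candidate 2: (m,n)=(1,-3) → π∥ = 1-3·τ ≈ -11.708204, π⊥ = 1-3·τ' ≈ 1.708204 ∈ [0.4, 1.8) ⇒ IN Λ
candidate 3: (m,n)=(0,1) → π∥ = 0+1·τ ≈ 4.236068, π⊥ = 0+1·τ' ≈ -0.236068 ∉ [0.4, 1.8) ⇒ out
candidate 4: (m,n)=(3,10) → π∥ = 3+10·τ ≈ 45.360680, π⊥ = 3+10·τ' ≈ 0.639320 ∈ [0.4, 1.8) ⇒ IN Λ
candidate 5: (m,n)=(0,-6) → π∥ = 0-6·τ ≈ -25.416408, π⊥ = 0-6·τ' ≈ 1.416408 ∈ [0.4, 1.8) ⇒ IN Λ
candidate 6: (m,n)=(1,-6) → π∥ = 1-6·τ ≈ -24.416408, π⊥ = 1-6·τ' ≈ 2.416408 ∉ [0.4, 1.8) ⇒ out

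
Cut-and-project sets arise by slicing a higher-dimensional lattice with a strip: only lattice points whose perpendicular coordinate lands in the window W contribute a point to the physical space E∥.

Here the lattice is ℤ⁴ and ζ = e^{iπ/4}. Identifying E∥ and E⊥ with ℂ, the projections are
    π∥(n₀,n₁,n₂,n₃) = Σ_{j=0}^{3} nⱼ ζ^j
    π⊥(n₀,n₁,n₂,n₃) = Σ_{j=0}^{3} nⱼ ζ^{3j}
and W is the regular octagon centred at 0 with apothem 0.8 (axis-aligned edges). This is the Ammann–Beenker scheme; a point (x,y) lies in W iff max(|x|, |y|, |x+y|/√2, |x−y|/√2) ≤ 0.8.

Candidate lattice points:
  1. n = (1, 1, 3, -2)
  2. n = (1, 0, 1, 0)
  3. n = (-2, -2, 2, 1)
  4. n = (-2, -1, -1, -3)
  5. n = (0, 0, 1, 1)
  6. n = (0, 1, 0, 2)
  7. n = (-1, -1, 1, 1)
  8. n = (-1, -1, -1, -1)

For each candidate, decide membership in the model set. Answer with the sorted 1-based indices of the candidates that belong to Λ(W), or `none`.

π⊥(n) = n₀ + n₁ζ³ + n₂ζ⁶ + n₃ζ⁹ where ζ = e^{iπ/4}.
#1 (1, 1, 3, -2): internal (-1.12132, -3.70711); octagon support 3.70711 vs apothem 0.8 → ∉ W
#2 (1, 0, 1, 0): internal (1.00000, -1.00000); octagon support 1.41421 vs apothem 0.8 → ∉ W
#3 (-2, -2, 2, 1): internal (0.12132, -2.70711); octagon support 2.70711 vs apothem 0.8 → ∉ W
#4 (-2, -1, -1, -3): internal (-3.41421, -1.82843); octagon support 3.70711 vs apothem 0.8 → ∉ W
#5 (0, 0, 1, 1): internal (0.70711, -0.29289); octagon support 0.70711 vs apothem 0.8 → ∈ W
#6 (0, 1, 0, 2): internal (0.70711, 2.12132); octagon support 2.12132 vs apothem 0.8 → ∉ W
#7 (-1, -1, 1, 1): internal (0.41421, -1.00000); octagon support 1.00000 vs apothem 0.8 → ∉ W
#8 (-1, -1, -1, -1): internal (-1.00000, -0.41421); octagon support 1.00000 vs apothem 0.8 → ∉ W

5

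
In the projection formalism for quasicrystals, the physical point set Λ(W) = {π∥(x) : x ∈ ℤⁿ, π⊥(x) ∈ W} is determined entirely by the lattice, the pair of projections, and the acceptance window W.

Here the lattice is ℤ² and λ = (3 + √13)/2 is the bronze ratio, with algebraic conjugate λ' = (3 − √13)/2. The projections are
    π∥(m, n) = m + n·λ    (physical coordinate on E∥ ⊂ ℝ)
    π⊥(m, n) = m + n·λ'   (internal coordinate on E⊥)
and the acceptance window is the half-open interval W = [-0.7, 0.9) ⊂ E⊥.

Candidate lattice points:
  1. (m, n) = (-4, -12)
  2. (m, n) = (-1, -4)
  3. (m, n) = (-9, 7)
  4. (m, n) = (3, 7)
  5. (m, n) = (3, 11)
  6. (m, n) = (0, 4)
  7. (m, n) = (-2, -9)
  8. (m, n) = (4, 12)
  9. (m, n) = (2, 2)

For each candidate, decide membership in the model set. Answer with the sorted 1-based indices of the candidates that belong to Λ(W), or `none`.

λ' = (3−√13)/2 ≈ -0.3028.
#1 (-4,-12): internal coord -4 + (-12)·λ' = -0.3667; -0.3667 ∈ [-0.7, 0.9) → IN Λ
#2 (-1,-4): internal coord -1 + (-4)·λ' = +0.2111; +0.2111 ∈ [-0.7, 0.9) → IN Λ
#3 (-9,7): internal coord -9 + (7)·λ' = -11.1194; -11.1194 ∉ [-0.7, 0.9) → out
#4 (3,7): internal coord 3 + (7)·λ' = +0.8806; +0.8806 ∈ [-0.7, 0.9) → IN Λ
#5 (3,11): internal coord 3 + (11)·λ' = -0.3305; -0.3305 ∈ [-0.7, 0.9) → IN Λ
#6 (0,4): internal coord 0 + (4)·λ' = -1.2111; -1.2111 ∉ [-0.7, 0.9) → out
#7 (-2,-9): internal coord -2 + (-9)·λ' = +0.7250; +0.7250 ∈ [-0.7, 0.9) → IN Λ
#8 (4,12): internal coord 4 + (12)·λ' = +0.3667; +0.3667 ∈ [-0.7, 0.9) → IN Λ
#9 (2,2): internal coord 2 + (2)·λ' = +1.3944; +1.3944 ∉ [-0.7, 0.9) → out

1, 2, 4, 5, 7, 8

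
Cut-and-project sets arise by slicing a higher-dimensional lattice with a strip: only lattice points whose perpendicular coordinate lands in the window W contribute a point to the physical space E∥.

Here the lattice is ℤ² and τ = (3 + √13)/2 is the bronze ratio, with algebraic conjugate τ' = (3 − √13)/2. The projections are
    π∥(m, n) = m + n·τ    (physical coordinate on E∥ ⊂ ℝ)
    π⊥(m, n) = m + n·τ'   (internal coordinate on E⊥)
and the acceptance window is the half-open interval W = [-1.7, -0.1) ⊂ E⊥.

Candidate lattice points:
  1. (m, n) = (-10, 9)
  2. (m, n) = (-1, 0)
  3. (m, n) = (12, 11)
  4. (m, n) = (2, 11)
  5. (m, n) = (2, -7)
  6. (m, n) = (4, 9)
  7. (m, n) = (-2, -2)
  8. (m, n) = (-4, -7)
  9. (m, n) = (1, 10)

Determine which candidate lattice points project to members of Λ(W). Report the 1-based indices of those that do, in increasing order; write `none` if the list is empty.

Compute τ' = (3−√13)/2 = -0.302776, so π⊥(m,n) = m -0.302776·n.
candidate 1: (m,n)=(-10,9) → π∥ = -10+9·τ ≈ 19.724981, π⊥ = -10+9·τ' ≈ -12.724981 ∉ [-1.7, -0.1) ⇒ out
candidate 2: (m,n)=(-1,0) → π∥ = -1+0·τ ≈ -1.000000, π⊥ = -1+0·τ' ≈ -1.000000 ∈ [-1.7, -0.1) ⇒ IN Λ
candidate 3: (m,n)=(12,11) → π∥ = 12+11·τ ≈ 48.330532, π⊥ = 12+11·τ' ≈ 8.669468 ∉ [-1.7, -0.1) ⇒ out
candidate 4: (m,n)=(2,11) → π∥ = 2+11·τ ≈ 38.330532, π⊥ = 2+11·τ' ≈ -1.330532 ∈ [-1.7, -0.1) ⇒ IN Λ
candidate 5: (m,n)=(2,-7) → π∥ = 2-7·τ ≈ -21.119429, π⊥ = 2-7·τ' ≈ 4.119429 ∉ [-1.7, -0.1) ⇒ out
candidate 6: (m,n)=(4,9) → π∥ = 4+9·τ ≈ 33.724981, π⊥ = 4+9·τ' ≈ 1.275019 ∉ [-1.7, -0.1) ⇒ out
candidate 7: (m,n)=(-2,-2) → π∥ = -2-2·τ ≈ -8.605551, π⊥ = -2-2·τ' ≈ -1.394449 ∈ [-1.7, -0.1) ⇒ IN Λ
candidate 8: (m,n)=(-4,-7) → π∥ = -4-7·τ ≈ -27.119429, π⊥ = -4-7·τ' ≈ -1.880571 ∉ [-1.7, -0.1) ⇒ out
candidate 9: (m,n)=(1,10) → π∥ = 1+10·τ ≈ 34.027756, π⊥ = 1+10·τ' ≈ -2.027756 ∉ [-1.7, -0.1) ⇒ out

2, 4, 7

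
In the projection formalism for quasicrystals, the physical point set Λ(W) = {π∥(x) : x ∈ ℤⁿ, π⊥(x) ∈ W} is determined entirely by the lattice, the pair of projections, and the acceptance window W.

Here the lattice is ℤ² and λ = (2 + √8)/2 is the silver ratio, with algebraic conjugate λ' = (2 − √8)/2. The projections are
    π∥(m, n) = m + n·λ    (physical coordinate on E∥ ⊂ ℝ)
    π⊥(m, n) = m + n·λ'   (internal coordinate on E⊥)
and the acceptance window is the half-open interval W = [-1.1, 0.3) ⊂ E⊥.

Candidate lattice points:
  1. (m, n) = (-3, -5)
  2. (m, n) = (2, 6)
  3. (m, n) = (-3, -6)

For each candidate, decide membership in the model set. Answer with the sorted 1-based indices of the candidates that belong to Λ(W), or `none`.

1, 2, 3

Numerically λ ≈ 2.4142 and λ' = −1/λ ≈ -0.4142.
candidate 1: (m,n)=(-3,-5) → π∥ = -3-5·λ ≈ -15.0711, π⊥ = -3-5·λ' ≈ -0.9289 ∈ [-1.1, 0.3) ⇒ IN Λ
candidate 2: (m,n)=(2,6) → π∥ = 2+6·λ ≈ 16.4853, π⊥ = 2+6·λ' ≈ -0.4853 ∈ [-1.1, 0.3) ⇒ IN Λ
candidate 3: (m,n)=(-3,-6) → π∥ = -3-6·λ ≈ -17.4853, π⊥ = -3-6·λ' ≈ -0.5147 ∈ [-1.1, 0.3) ⇒ IN Λ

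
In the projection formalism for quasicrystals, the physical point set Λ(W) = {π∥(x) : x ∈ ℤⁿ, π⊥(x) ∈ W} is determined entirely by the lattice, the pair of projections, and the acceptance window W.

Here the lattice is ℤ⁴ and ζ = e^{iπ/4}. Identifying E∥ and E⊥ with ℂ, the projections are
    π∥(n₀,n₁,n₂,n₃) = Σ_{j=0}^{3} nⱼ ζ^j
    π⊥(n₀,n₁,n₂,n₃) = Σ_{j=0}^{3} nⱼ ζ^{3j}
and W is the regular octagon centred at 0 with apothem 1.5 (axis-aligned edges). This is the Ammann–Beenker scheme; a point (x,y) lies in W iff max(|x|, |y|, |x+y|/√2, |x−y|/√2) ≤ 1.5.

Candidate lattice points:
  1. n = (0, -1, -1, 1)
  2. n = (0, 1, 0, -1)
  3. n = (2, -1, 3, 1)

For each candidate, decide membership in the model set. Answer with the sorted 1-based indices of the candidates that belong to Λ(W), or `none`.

With ζ = e^{iπ/4} the internal vectors are ζ^0,ζ^3,ζ^6,ζ^9.
#1 (0, -1, -1, 1): internal (1.414214, 1.000000); octagon support 1.707107 vs apothem 1.5 → ∉ W
#2 (0, 1, 0, -1): internal (-1.414214, 0.000000); octagon support 1.414214 vs apothem 1.5 → ∈ W
#3 (2, -1, 3, 1): internal (3.414214, -3.000000); octagon support 4.535534 vs apothem 1.5 → ∉ W

2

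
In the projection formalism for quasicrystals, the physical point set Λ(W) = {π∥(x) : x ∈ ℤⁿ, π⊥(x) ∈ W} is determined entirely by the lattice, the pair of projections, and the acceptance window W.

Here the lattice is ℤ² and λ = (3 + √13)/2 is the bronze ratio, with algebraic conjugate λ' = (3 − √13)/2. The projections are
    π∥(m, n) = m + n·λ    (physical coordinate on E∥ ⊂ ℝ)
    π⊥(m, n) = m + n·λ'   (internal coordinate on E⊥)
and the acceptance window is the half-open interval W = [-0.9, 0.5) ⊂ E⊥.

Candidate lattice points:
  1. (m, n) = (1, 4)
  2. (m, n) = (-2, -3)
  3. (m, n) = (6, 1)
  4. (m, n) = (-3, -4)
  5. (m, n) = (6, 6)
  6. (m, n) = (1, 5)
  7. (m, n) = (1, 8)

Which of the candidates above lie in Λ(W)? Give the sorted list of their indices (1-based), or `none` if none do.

Numerically λ ≈ 3.302776 and λ' = −1/λ ≈ -0.302776.
[1] lift (1,4): star map gives -0.211103; window check -0.9 ≤ -0.211103 < 0.5 is true → IN Λ
[2] lift (-2,-3): star map gives -1.091673; window check -0.9 ≤ -1.091673 < 0.5 is false → out
[3] lift (6,1): star map gives 5.697224; window check -0.9 ≤ 5.697224 < 0.5 is false → out
[4] lift (-3,-4): star map gives -1.788897; window check -0.9 ≤ -1.788897 < 0.5 is false → out
[5] lift (6,6): star map gives 4.183346; window check -0.9 ≤ 4.183346 < 0.5 is false → out
[6] lift (1,5): star map gives -0.513878; window check -0.9 ≤ -0.513878 < 0.5 is true → IN Λ
[7] lift (1,8): star map gives -1.422205; window check -0.9 ≤ -1.422205 < 0.5 is false → out

1, 6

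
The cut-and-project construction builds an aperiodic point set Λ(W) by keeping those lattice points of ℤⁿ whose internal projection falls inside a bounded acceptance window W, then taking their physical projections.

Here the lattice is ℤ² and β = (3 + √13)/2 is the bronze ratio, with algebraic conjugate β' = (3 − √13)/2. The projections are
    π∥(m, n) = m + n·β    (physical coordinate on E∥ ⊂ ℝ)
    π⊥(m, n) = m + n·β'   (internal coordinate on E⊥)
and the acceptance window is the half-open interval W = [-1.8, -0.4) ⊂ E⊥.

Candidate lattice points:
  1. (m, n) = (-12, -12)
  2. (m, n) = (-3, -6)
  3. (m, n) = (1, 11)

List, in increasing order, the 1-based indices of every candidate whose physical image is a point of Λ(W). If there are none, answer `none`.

β' = (3−√13)/2 ≈ -0.30278.
candidate 1: (m,n)=(-12,-12) → π∥ = -12-12·β ≈ -51.63331, π⊥ = -12-12·β' ≈ -8.36669 ∉ [-1.8, -0.4) ⇒ out
candidate 2: (m,n)=(-3,-6) → π∥ = -3-6·β ≈ -22.81665, π⊥ = -3-6·β' ≈ -1.18335 ∈ [-1.8, -0.4) ⇒ IN Λ
candidate 3: (m,n)=(1,11) → π∥ = 1+11·β ≈ 37.33053, π⊥ = 1+11·β' ≈ -2.33053 ∉ [-1.8, -0.4) ⇒ out

2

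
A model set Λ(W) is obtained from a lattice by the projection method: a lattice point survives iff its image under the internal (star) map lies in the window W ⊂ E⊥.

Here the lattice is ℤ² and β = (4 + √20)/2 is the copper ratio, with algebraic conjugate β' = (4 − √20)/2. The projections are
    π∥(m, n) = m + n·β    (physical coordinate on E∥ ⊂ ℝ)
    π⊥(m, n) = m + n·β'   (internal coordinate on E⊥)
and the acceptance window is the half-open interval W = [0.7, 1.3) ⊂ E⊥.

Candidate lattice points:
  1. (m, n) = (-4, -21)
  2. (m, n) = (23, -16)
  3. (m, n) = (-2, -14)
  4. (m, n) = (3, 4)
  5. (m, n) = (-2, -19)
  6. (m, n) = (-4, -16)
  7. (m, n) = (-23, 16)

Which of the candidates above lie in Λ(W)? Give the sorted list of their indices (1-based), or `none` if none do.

β' = (4−√20)/2 ≈ -0.2361.
[1] lift (-4,-21): star map gives 0.9574; window check 0.7 ≤ 0.9574 < 1.3 is true → IN Λ
[2] lift (23,-16): star map gives 26.7771; window check 0.7 ≤ 26.7771 < 1.3 is false → out
[3] lift (-2,-14): star map gives 1.3050; window check 0.7 ≤ 1.3050 < 1.3 is false → out
[4] lift (3,4): star map gives 2.0557; window check 0.7 ≤ 2.0557 < 1.3 is false → out
[5] lift (-2,-19): star map gives 2.4853; window check 0.7 ≤ 2.4853 < 1.3 is false → out
[6] lift (-4,-16): star map gives -0.2229; window check 0.7 ≤ -0.2229 < 1.3 is false → out
[7] lift (-23,16): star map gives -26.7771; window check 0.7 ≤ -26.7771 < 1.3 is false → out

1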